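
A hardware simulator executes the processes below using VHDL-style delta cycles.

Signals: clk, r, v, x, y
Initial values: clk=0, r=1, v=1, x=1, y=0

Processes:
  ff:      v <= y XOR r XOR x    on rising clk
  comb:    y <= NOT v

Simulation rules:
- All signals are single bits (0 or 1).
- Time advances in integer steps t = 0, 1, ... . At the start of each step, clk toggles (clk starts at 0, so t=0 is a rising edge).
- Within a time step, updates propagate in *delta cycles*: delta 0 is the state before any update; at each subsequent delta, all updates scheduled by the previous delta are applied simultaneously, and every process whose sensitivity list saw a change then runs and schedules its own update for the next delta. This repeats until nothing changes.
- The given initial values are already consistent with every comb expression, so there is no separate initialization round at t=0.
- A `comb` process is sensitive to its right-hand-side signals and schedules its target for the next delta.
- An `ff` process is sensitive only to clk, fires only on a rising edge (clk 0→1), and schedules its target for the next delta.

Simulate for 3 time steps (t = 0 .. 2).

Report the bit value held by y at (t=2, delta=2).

1

t=0 Δ0: clk=0 y=0 r=1 v=1 x=1
  Δ1: clk:0→1
  Δ2: v:1→0
  Δ3: y:0→1
  (3Δ to stable)
t=1 Δ0: clk=1 y=1 r=1 v=0 x=1
  Δ1: clk:1→0
  (1Δ to stable)
t=2 Δ0: clk=0 y=1 r=1 v=0 x=1
  Δ1: clk:0→1
  Δ2: v:0→1
  Δ3: y:1→0
  (3Δ to stable)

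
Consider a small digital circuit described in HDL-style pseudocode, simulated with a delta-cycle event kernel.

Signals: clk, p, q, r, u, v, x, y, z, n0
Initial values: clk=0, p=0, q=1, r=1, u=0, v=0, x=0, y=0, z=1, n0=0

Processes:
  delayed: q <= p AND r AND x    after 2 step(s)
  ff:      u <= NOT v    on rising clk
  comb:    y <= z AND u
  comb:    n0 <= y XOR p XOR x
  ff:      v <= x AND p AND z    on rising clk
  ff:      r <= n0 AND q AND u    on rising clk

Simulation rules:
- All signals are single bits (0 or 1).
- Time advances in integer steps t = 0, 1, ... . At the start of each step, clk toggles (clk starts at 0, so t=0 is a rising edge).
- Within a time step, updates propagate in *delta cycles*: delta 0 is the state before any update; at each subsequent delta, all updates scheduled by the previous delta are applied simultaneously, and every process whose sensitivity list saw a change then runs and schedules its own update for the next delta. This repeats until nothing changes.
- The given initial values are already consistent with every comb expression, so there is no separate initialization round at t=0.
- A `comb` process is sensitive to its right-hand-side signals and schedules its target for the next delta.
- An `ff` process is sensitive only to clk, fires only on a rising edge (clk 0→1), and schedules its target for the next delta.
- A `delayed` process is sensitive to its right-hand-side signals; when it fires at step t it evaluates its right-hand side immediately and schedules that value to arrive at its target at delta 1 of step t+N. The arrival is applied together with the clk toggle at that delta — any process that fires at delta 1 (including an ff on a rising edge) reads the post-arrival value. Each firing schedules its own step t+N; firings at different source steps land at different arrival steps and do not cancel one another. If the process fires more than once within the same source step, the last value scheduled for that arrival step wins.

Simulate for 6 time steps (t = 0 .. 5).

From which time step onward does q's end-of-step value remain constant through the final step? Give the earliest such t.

t0.Δ0 y=0 clk=0 z=1 p=0 v=0 u=0 q=1 x=0 n0=0 r=1
t0.Δ1 y=0 clk=1 z=1 p=0 v=0 u=0 q=1 x=0 n0=0 r=1
t0.Δ2 y=0 clk=1 z=1 p=0 v=0 u=1 q=1 x=0 n0=0 r=0
t0.Δ3 y=1 clk=1 z=1 p=0 v=0 u=1 q=1 x=0 n0=0 r=0
t0.Δ4 y=1 clk=1 z=1 p=0 v=0 u=1 q=1 x=0 n0=1 r=0
t1.Δ0 y=1 clk=1 z=1 p=0 v=0 u=1 q=1 x=0 n0=1 r=0
t1.Δ1 y=1 clk=0 z=1 p=0 v=0 u=1 q=1 x=0 n0=1 r=0
t2.Δ0 y=1 clk=0 z=1 p=0 v=0 u=1 q=1 x=0 n0=1 r=0
t2.Δ1 y=1 clk=1 z=1 p=0 v=0 u=1 q=0 x=0 n0=1 r=0
t3.Δ0 y=1 clk=1 z=1 p=0 v=0 u=1 q=0 x=0 n0=1 r=0
t3.Δ1 y=1 clk=0 z=1 p=0 v=0 u=1 q=0 x=0 n0=1 r=0
t4.Δ0 y=1 clk=0 z=1 p=0 v=0 u=1 q=0 x=0 n0=1 r=0
t4.Δ1 y=1 clk=1 z=1 p=0 v=0 u=1 q=0 x=0 n0=1 r=0
t5.Δ0 y=1 clk=1 z=1 p=0 v=0 u=1 q=0 x=0 n0=1 r=0
t5.Δ1 y=1 clk=0 z=1 p=0 v=0 u=1 q=0 x=0 n0=1 r=0

2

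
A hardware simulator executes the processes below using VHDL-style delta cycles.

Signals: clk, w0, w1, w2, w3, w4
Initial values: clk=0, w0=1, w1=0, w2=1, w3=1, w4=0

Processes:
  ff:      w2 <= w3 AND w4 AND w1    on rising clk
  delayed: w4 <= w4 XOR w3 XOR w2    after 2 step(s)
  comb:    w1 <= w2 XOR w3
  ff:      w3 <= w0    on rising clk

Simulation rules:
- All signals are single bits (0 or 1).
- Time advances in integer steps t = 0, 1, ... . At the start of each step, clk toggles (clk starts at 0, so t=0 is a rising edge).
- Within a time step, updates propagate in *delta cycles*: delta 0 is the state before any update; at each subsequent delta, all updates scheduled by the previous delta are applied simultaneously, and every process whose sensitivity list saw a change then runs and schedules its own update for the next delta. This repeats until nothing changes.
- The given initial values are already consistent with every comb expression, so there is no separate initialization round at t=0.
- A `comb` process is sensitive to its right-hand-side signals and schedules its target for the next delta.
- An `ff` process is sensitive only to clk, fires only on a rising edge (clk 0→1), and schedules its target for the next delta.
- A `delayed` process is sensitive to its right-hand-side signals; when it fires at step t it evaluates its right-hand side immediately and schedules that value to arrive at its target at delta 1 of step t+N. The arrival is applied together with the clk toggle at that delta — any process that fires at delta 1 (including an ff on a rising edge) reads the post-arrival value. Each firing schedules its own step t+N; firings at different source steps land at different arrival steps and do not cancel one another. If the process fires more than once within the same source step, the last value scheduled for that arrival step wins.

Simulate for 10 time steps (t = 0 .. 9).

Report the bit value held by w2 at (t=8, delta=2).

1

t=0 Δ0: w4=0 w2=1 clk=0 w3=1 w0=1 w1=0
  Δ1: clk:0→1
  Δ2: w2:1→0
  Δ3: w1:0→1
  (3Δ to stable)
t=1 Δ0: w4=0 w2=0 clk=1 w3=1 w0=1 w1=1
  Δ1: clk:1→0
  (1Δ to stable)
t=2 Δ0: w4=0 w2=0 clk=0 w3=1 w0=1 w1=1
  Δ1: w4:0→1, clk:0→1
  Δ2: w2:0→1
  Δ3: w1:1→0
  (3Δ to stable)
t=3 Δ0: w4=1 w2=1 clk=1 w3=1 w0=1 w1=0
  Δ1: clk:1→0
  (1Δ to stable)
t=4 Δ0: w4=1 w2=1 clk=0 w3=1 w0=1 w1=0
  Δ1: clk:0→1
  Δ2: w2:1→0
  Δ3: w1:0→1
  (3Δ to stable)
t=5 Δ0: w4=1 w2=0 clk=1 w3=1 w0=1 w1=1
  Δ1: clk:1→0
  (1Δ to stable)
t=6 Δ0: w4=1 w2=0 clk=0 w3=1 w0=1 w1=1
  Δ1: w4:1→0, clk:0→1
  (1Δ to stable)
t=7 Δ0: w4=0 w2=0 clk=1 w3=1 w0=1 w1=1
  Δ1: clk:1→0
  (1Δ to stable)
t=8 Δ0: w4=0 w2=0 clk=0 w3=1 w0=1 w1=1
  Δ1: w4:0→1, clk:0→1
  Δ2: w2:0→1
  Δ3: w1:1→0
  (3Δ to stable)
t=9 Δ0: w4=1 w2=1 clk=1 w3=1 w0=1 w1=0
  Δ1: clk:1→0
  (1Δ to stable)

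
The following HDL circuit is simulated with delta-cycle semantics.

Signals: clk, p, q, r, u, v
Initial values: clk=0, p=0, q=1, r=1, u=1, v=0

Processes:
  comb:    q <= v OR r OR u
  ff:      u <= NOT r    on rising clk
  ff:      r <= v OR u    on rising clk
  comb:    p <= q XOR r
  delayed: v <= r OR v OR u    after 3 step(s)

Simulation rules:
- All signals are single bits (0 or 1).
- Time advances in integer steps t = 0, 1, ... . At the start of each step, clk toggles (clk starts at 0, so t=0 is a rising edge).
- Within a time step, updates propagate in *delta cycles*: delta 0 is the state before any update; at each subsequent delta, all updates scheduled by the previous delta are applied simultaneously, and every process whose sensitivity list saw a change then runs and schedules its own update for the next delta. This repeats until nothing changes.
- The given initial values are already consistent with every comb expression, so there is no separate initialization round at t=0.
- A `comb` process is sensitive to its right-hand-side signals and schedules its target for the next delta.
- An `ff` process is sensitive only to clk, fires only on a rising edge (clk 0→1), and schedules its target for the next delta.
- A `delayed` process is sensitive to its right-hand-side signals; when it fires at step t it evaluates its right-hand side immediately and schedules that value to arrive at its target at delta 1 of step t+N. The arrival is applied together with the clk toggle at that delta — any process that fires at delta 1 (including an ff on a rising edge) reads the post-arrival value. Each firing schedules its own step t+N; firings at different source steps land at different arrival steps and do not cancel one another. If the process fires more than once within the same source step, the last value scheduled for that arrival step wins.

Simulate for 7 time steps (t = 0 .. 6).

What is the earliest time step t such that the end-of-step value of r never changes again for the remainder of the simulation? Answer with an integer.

[bits: clk,u,v,r,q,p]
t=0: Δ0=010110 Δ1=110110 Δ2=100110 | 2Δ
t=1: Δ0=100110 Δ1=000110 | 1Δ
t=2: Δ0=000110 Δ1=100110 Δ2=100010 Δ3=100001 Δ4=100000 | 4Δ
t=3: Δ0=100000 Δ1=001000 Δ2=001010 Δ3=001011 | 3Δ
t=4: Δ0=001011 Δ1=101011 Δ2=111111 Δ3=111110 | 3Δ
t=5: Δ0=111110 Δ1=010110 | 1Δ
t=6: Δ0=010110 Δ1=111110 Δ2=101110 | 2Δ

4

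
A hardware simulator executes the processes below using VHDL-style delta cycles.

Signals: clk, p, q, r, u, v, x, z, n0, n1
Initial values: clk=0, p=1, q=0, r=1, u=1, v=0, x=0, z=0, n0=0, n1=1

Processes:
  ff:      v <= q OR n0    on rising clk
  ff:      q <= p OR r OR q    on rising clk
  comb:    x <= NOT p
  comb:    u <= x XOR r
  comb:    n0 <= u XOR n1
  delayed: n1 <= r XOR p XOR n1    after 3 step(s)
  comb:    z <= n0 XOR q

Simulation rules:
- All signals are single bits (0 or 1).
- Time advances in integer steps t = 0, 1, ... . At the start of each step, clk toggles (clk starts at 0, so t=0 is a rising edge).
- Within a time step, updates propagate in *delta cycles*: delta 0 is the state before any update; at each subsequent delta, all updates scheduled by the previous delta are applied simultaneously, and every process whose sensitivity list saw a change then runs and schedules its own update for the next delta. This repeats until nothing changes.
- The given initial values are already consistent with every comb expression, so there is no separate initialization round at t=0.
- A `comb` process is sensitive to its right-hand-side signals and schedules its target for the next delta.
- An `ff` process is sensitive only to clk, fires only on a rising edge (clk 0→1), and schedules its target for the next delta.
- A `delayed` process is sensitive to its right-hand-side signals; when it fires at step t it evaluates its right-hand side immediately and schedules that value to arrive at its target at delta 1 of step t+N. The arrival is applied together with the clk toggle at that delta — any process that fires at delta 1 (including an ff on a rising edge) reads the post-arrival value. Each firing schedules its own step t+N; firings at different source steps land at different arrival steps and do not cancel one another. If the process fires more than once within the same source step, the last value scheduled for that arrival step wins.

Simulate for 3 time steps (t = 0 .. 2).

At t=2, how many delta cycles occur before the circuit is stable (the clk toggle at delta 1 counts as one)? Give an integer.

2

t0.Δ0 r=1 n0=0 clk=0 v=0 n1=1 u=1 q=0 p=1 z=0 x=0
t0.Δ1 r=1 n0=0 clk=1 v=0 n1=1 u=1 q=0 p=1 z=0 x=0
t0.Δ2 r=1 n0=0 clk=1 v=0 n1=1 u=1 q=1 p=1 z=0 x=0
t0.Δ3 r=1 n0=0 clk=1 v=0 n1=1 u=1 q=1 p=1 z=1 x=0
t1.Δ0 r=1 n0=0 clk=1 v=0 n1=1 u=1 q=1 p=1 z=1 x=0
t1.Δ1 r=1 n0=0 clk=0 v=0 n1=1 u=1 q=1 p=1 z=1 x=0
t2.Δ0 r=1 n0=0 clk=0 v=0 n1=1 u=1 q=1 p=1 z=1 x=0
t2.Δ1 r=1 n0=0 clk=1 v=0 n1=1 u=1 q=1 p=1 z=1 x=0
t2.Δ2 r=1 n0=0 clk=1 v=1 n1=1 u=1 q=1 p=1 z=1 x=0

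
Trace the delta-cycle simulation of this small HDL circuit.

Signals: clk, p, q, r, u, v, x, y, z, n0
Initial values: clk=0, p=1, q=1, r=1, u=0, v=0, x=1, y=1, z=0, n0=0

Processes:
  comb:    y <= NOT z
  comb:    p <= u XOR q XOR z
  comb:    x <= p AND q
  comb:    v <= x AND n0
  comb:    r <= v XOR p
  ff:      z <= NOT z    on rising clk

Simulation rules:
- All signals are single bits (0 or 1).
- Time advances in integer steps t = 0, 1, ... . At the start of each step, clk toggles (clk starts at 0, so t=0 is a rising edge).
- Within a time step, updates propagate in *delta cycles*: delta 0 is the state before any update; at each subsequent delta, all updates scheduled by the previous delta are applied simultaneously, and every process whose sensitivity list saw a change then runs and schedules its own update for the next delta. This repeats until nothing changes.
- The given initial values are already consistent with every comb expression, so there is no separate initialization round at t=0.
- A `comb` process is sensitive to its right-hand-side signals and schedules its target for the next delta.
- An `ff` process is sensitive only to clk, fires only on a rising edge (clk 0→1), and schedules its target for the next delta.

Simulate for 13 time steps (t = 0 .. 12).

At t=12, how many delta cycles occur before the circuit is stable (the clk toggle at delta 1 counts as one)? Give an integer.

4

t0.Δ0 p=1 z=0 n0=0 clk=0 u=0 r=1 x=1 v=0 q=1 y=1
t0.Δ1 p=1 z=0 n0=0 clk=1 u=0 r=1 x=1 v=0 q=1 y=1
t0.Δ2 p=1 z=1 n0=0 clk=1 u=0 r=1 x=1 v=0 q=1 y=1
t0.Δ3 p=0 z=1 n0=0 clk=1 u=0 r=1 x=1 v=0 q=1 y=0
t0.Δ4 p=0 z=1 n0=0 clk=1 u=0 r=0 x=0 v=0 q=1 y=0
t1.Δ0 p=0 z=1 n0=0 clk=1 u=0 r=0 x=0 v=0 q=1 y=0
t1.Δ1 p=0 z=1 n0=0 clk=0 u=0 r=0 x=0 v=0 q=1 y=0
t2.Δ0 p=0 z=1 n0=0 clk=0 u=0 r=0 x=0 v=0 q=1 y=0
t2.Δ1 p=0 z=1 n0=0 clk=1 u=0 r=0 x=0 v=0 q=1 y=0
t2.Δ2 p=0 z=0 n0=0 clk=1 u=0 r=0 x=0 v=0 q=1 y=0
t2.Δ3 p=1 z=0 n0=0 clk=1 u=0 r=0 x=0 v=0 q=1 y=1
t2.Δ4 p=1 z=0 n0=0 clk=1 u=0 r=1 x=1 v=0 q=1 y=1
t3.Δ0 p=1 z=0 n0=0 clk=1 u=0 r=1 x=1 v=0 q=1 y=1
t3.Δ1 p=1 z=0 n0=0 clk=0 u=0 r=1 x=1 v=0 q=1 y=1
t4.Δ0 p=1 z=0 n0=0 clk=0 u=0 r=1 x=1 v=0 q=1 y=1
t4.Δ1 p=1 z=0 n0=0 clk=1 u=0 r=1 x=1 v=0 q=1 y=1
t4.Δ2 p=1 z=1 n0=0 clk=1 u=0 r=1 x=1 v=0 q=1 y=1
t4.Δ3 p=0 z=1 n0=0 clk=1 u=0 r=1 x=1 v=0 q=1 y=0
t4.Δ4 p=0 z=1 n0=0 clk=1 u=0 r=0 x=0 v=0 q=1 y=0
t5.Δ0 p=0 z=1 n0=0 clk=1 u=0 r=0 x=0 v=0 q=1 y=0
t5.Δ1 p=0 z=1 n0=0 clk=0 u=0 r=0 x=0 v=0 q=1 y=0
t6.Δ0 p=0 z=1 n0=0 clk=0 u=0 r=0 x=0 v=0 q=1 y=0
t6.Δ1 p=0 z=1 n0=0 clk=1 u=0 r=0 x=0 v=0 q=1 y=0
t6.Δ2 p=0 z=0 n0=0 clk=1 u=0 r=0 x=0 v=0 q=1 y=0
t6.Δ3 p=1 z=0 n0=0 clk=1 u=0 r=0 x=0 v=0 q=1 y=1
t6.Δ4 p=1 z=0 n0=0 clk=1 u=0 r=1 x=1 v=0 q=1 y=1
t7.Δ0 p=1 z=0 n0=0 clk=1 u=0 r=1 x=1 v=0 q=1 y=1
t7.Δ1 p=1 z=0 n0=0 clk=0 u=0 r=1 x=1 v=0 q=1 y=1
t8.Δ0 p=1 z=0 n0=0 clk=0 u=0 r=1 x=1 v=0 q=1 y=1
t8.Δ1 p=1 z=0 n0=0 clk=1 u=0 r=1 x=1 v=0 q=1 y=1
t8.Δ2 p=1 z=1 n0=0 clk=1 u=0 r=1 x=1 v=0 q=1 y=1
t8.Δ3 p=0 z=1 n0=0 clk=1 u=0 r=1 x=1 v=0 q=1 y=0
t8.Δ4 p=0 z=1 n0=0 clk=1 u=0 r=0 x=0 v=0 q=1 y=0
t9.Δ0 p=0 z=1 n0=0 clk=1 u=0 r=0 x=0 v=0 q=1 y=0
t9.Δ1 p=0 z=1 n0=0 clk=0 u=0 r=0 x=0 v=0 q=1 y=0
t10.Δ0 p=0 z=1 n0=0 clk=0 u=0 r=0 x=0 v=0 q=1 y=0
t10.Δ1 p=0 z=1 n0=0 clk=1 u=0 r=0 x=0 v=0 q=1 y=0
t10.Δ2 p=0 z=0 n0=0 clk=1 u=0 r=0 x=0 v=0 q=1 y=0
t10.Δ3 p=1 z=0 n0=0 clk=1 u=0 r=0 x=0 v=0 q=1 y=1
t10.Δ4 p=1 z=0 n0=0 clk=1 u=0 r=1 x=1 v=0 q=1 y=1
t11.Δ0 p=1 z=0 n0=0 clk=1 u=0 r=1 x=1 v=0 q=1 y=1
t11.Δ1 p=1 z=0 n0=0 clk=0 u=0 r=1 x=1 v=0 q=1 y=1
t12.Δ0 p=1 z=0 n0=0 clk=0 u=0 r=1 x=1 v=0 q=1 y=1
t12.Δ1 p=1 z=0 n0=0 clk=1 u=0 r=1 x=1 v=0 q=1 y=1
t12.Δ2 p=1 z=1 n0=0 clk=1 u=0 r=1 x=1 v=0 q=1 y=1
t12.Δ3 p=0 z=1 n0=0 clk=1 u=0 r=1 x=1 v=0 q=1 y=0
t12.Δ4 p=0 z=1 n0=0 clk=1 u=0 r=0 x=0 v=0 q=1 y=0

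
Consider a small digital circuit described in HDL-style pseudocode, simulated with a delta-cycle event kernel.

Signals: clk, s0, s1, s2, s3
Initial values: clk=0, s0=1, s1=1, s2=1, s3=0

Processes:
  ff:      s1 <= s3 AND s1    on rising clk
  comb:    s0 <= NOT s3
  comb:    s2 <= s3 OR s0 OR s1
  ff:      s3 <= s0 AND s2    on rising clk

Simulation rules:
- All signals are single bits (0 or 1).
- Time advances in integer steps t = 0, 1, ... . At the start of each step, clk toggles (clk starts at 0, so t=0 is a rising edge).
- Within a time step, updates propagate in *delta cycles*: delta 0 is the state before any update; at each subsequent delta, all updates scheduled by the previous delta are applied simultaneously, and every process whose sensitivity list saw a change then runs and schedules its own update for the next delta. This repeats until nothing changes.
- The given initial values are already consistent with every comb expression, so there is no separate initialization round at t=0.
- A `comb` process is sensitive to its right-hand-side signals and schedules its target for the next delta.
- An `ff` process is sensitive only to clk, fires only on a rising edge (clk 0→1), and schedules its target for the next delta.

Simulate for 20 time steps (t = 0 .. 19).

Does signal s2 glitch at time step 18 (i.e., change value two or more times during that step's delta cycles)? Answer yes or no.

t0.Δ0 s1=1 s2=1 s3=0 clk=0 s0=1
t0.Δ1 s1=1 s2=1 s3=0 clk=1 s0=1
t0.Δ2 s1=0 s2=1 s3=1 clk=1 s0=1
t0.Δ3 s1=0 s2=1 s3=1 clk=1 s0=0
t1.Δ0 s1=0 s2=1 s3=1 clk=1 s0=0
t1.Δ1 s1=0 s2=1 s3=1 clk=0 s0=0
t2.Δ0 s1=0 s2=1 s3=1 clk=0 s0=0
t2.Δ1 s1=0 s2=1 s3=1 clk=1 s0=0
t2.Δ2 s1=0 s2=1 s3=0 clk=1 s0=0
t2.Δ3 s1=0 s2=0 s3=0 clk=1 s0=1
t2.Δ4 s1=0 s2=1 s3=0 clk=1 s0=1
t3.Δ0 s1=0 s2=1 s3=0 clk=1 s0=1
t3.Δ1 s1=0 s2=1 s3=0 clk=0 s0=1
t4.Δ0 s1=0 s2=1 s3=0 clk=0 s0=1
t4.Δ1 s1=0 s2=1 s3=0 clk=1 s0=1
t4.Δ2 s1=0 s2=1 s3=1 clk=1 s0=1
t4.Δ3 s1=0 s2=1 s3=1 clk=1 s0=0
t5.Δ0 s1=0 s2=1 s3=1 clk=1 s0=0
t5.Δ1 s1=0 s2=1 s3=1 clk=0 s0=0
t6.Δ0 s1=0 s2=1 s3=1 clk=0 s0=0
t6.Δ1 s1=0 s2=1 s3=1 clk=1 s0=0
t6.Δ2 s1=0 s2=1 s3=0 clk=1 s0=0
t6.Δ3 s1=0 s2=0 s3=0 clk=1 s0=1
t6.Δ4 s1=0 s2=1 s3=0 clk=1 s0=1
t7.Δ0 s1=0 s2=1 s3=0 clk=1 s0=1
t7.Δ1 s1=0 s2=1 s3=0 clk=0 s0=1
t8.Δ0 s1=0 s2=1 s3=0 clk=0 s0=1
t8.Δ1 s1=0 s2=1 s3=0 clk=1 s0=1
t8.Δ2 s1=0 s2=1 s3=1 clk=1 s0=1
t8.Δ3 s1=0 s2=1 s3=1 clk=1 s0=0
t9.Δ0 s1=0 s2=1 s3=1 clk=1 s0=0
t9.Δ1 s1=0 s2=1 s3=1 clk=0 s0=0
t10.Δ0 s1=0 s2=1 s3=1 clk=0 s0=0
t10.Δ1 s1=0 s2=1 s3=1 clk=1 s0=0
t10.Δ2 s1=0 s2=1 s3=0 clk=1 s0=0
t10.Δ3 s1=0 s2=0 s3=0 clk=1 s0=1
t10.Δ4 s1=0 s2=1 s3=0 clk=1 s0=1
t11.Δ0 s1=0 s2=1 s3=0 clk=1 s0=1
t11.Δ1 s1=0 s2=1 s3=0 clk=0 s0=1
t12.Δ0 s1=0 s2=1 s3=0 clk=0 s0=1
t12.Δ1 s1=0 s2=1 s3=0 clk=1 s0=1
t12.Δ2 s1=0 s2=1 s3=1 clk=1 s0=1
t12.Δ3 s1=0 s2=1 s3=1 clk=1 s0=0
t13.Δ0 s1=0 s2=1 s3=1 clk=1 s0=0
t13.Δ1 s1=0 s2=1 s3=1 clk=0 s0=0
t14.Δ0 s1=0 s2=1 s3=1 clk=0 s0=0
t14.Δ1 s1=0 s2=1 s3=1 clk=1 s0=0
t14.Δ2 s1=0 s2=1 s3=0 clk=1 s0=0
t14.Δ3 s1=0 s2=0 s3=0 clk=1 s0=1
t14.Δ4 s1=0 s2=1 s3=0 clk=1 s0=1
t15.Δ0 s1=0 s2=1 s3=0 clk=1 s0=1
t15.Δ1 s1=0 s2=1 s3=0 clk=0 s0=1
t16.Δ0 s1=0 s2=1 s3=0 clk=0 s0=1
t16.Δ1 s1=0 s2=1 s3=0 clk=1 s0=1
t16.Δ2 s1=0 s2=1 s3=1 clk=1 s0=1
t16.Δ3 s1=0 s2=1 s3=1 clk=1 s0=0
t17.Δ0 s1=0 s2=1 s3=1 clk=1 s0=0
t17.Δ1 s1=0 s2=1 s3=1 clk=0 s0=0
t18.Δ0 s1=0 s2=1 s3=1 clk=0 s0=0
t18.Δ1 s1=0 s2=1 s3=1 clk=1 s0=0
t18.Δ2 s1=0 s2=1 s3=0 clk=1 s0=0
t18.Δ3 s1=0 s2=0 s3=0 clk=1 s0=1
t18.Δ4 s1=0 s2=1 s3=0 clk=1 s0=1
t19.Δ0 s1=0 s2=1 s3=0 clk=1 s0=1
t19.Δ1 s1=0 s2=1 s3=0 clk=0 s0=1

yes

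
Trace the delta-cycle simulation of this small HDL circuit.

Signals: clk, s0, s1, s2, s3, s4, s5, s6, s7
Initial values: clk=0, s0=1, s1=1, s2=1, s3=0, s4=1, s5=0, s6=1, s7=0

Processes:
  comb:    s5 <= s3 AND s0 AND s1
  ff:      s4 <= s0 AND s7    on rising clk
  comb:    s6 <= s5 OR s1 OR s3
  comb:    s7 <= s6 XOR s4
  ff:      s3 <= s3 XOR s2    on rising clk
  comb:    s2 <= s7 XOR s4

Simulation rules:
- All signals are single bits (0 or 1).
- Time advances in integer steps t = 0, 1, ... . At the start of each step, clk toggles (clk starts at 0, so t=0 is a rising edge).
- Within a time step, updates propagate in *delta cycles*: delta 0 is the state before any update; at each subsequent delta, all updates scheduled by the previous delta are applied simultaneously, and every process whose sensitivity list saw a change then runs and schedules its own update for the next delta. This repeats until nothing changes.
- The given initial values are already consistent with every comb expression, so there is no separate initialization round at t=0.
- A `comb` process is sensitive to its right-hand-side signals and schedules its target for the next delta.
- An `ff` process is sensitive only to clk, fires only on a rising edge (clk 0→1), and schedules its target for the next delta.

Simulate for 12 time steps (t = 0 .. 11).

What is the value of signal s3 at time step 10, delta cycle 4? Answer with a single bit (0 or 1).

0

t=0 Δ0: clk=0 s7=0 s1=1 s3=0 s5=0 s2=1 s6=1 s4=1 s0=1
  Δ1: clk:0→1
  Δ2: s3:0→1, s4:1→0
  Δ3: s7:0→1, s5:0→1, s2:1→0
  Δ4: s2:0→1
  (4Δ to stable)
t=1 Δ0: clk=1 s7=1 s1=1 s3=1 s5=1 s2=1 s6=1 s4=0 s0=1
  Δ1: clk:1→0
  (1Δ to stable)
t=2 Δ0: clk=0 s7=1 s1=1 s3=1 s5=1 s2=1 s6=1 s4=0 s0=1
  Δ1: clk:0→1
  Δ2: s3:1→0, s4:0→1
  Δ3: s7:1→0, s5:1→0, s2:1→0
  Δ4: s2:0→1
  (4Δ to stable)
t=3 Δ0: clk=1 s7=0 s1=1 s3=0 s5=0 s2=1 s6=1 s4=1 s0=1
  Δ1: clk:1→0
  (1Δ to stable)
t=4 Δ0: clk=0 s7=0 s1=1 s3=0 s5=0 s2=1 s6=1 s4=1 s0=1
  Δ1: clk:0→1
  Δ2: s3:0→1, s4:1→0
  Δ3: s7:0→1, s5:0→1, s2:1→0
  Δ4: s2:0→1
  (4Δ to stable)
t=5 Δ0: clk=1 s7=1 s1=1 s3=1 s5=1 s2=1 s6=1 s4=0 s0=1
  Δ1: clk:1→0
  (1Δ to stable)
t=6 Δ0: clk=0 s7=1 s1=1 s3=1 s5=1 s2=1 s6=1 s4=0 s0=1
  Δ1: clk:0→1
  Δ2: s3:1→0, s4:0→1
  Δ3: s7:1→0, s5:1→0, s2:1→0
  Δ4: s2:0→1
  (4Δ to stable)
t=7 Δ0: clk=1 s7=0 s1=1 s3=0 s5=0 s2=1 s6=1 s4=1 s0=1
  Δ1: clk:1→0
  (1Δ to stable)
t=8 Δ0: clk=0 s7=0 s1=1 s3=0 s5=0 s2=1 s6=1 s4=1 s0=1
  Δ1: clk:0→1
  Δ2: s3:0→1, s4:1→0
  Δ3: s7:0→1, s5:0→1, s2:1→0
  Δ4: s2:0→1
  (4Δ to stable)
t=9 Δ0: clk=1 s7=1 s1=1 s3=1 s5=1 s2=1 s6=1 s4=0 s0=1
  Δ1: clk:1→0
  (1Δ to stable)
t=10 Δ0: clk=0 s7=1 s1=1 s3=1 s5=1 s2=1 s6=1 s4=0 s0=1
  Δ1: clk:0→1
  Δ2: s3:1→0, s4:0→1
  Δ3: s7:1→0, s5:1→0, s2:1→0
  Δ4: s2:0→1
  (4Δ to stable)
t=11 Δ0: clk=1 s7=0 s1=1 s3=0 s5=0 s2=1 s6=1 s4=1 s0=1
  Δ1: clk:1→0
  (1Δ to stable)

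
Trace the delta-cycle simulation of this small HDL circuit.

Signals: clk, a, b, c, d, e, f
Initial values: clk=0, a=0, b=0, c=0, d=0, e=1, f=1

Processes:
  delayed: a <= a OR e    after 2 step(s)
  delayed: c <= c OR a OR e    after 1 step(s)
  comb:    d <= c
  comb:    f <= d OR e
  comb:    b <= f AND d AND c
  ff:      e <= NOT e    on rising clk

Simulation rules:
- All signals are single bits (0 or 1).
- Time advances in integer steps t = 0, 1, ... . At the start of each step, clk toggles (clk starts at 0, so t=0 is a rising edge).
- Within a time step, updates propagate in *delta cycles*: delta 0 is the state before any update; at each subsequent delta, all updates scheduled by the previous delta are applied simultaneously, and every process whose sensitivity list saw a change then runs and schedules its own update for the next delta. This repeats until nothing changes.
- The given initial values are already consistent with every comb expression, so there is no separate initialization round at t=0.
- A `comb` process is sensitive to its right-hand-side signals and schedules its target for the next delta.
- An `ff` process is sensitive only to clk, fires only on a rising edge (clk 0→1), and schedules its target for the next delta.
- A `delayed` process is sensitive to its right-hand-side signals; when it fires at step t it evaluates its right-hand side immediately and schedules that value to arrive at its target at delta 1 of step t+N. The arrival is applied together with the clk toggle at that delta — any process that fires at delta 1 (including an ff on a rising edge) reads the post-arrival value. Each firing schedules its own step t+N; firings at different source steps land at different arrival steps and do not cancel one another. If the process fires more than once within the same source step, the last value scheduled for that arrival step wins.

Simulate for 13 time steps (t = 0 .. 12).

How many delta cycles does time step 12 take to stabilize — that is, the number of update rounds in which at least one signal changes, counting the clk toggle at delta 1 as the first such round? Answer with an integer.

2

t0.Δ0 f=1 clk=0 c=0 b=0 a=0 e=1 d=0
t0.Δ1 f=1 clk=1 c=0 b=0 a=0 e=1 d=0
t0.Δ2 f=1 clk=1 c=0 b=0 a=0 e=0 d=0
t0.Δ3 f=0 clk=1 c=0 b=0 a=0 e=0 d=0
t1.Δ0 f=0 clk=1 c=0 b=0 a=0 e=0 d=0
t1.Δ1 f=0 clk=0 c=0 b=0 a=0 e=0 d=0
t2.Δ0 f=0 clk=0 c=0 b=0 a=0 e=0 d=0
t2.Δ1 f=0 clk=1 c=0 b=0 a=0 e=0 d=0
t2.Δ2 f=0 clk=1 c=0 b=0 a=0 e=1 d=0
t2.Δ3 f=1 clk=1 c=0 b=0 a=0 e=1 d=0
t3.Δ0 f=1 clk=1 c=0 b=0 a=0 e=1 d=0
t3.Δ1 f=1 clk=0 c=1 b=0 a=0 e=1 d=0
t3.Δ2 f=1 clk=0 c=1 b=0 a=0 e=1 d=1
t3.Δ3 f=1 clk=0 c=1 b=1 a=0 e=1 d=1
t4.Δ0 f=1 clk=0 c=1 b=1 a=0 e=1 d=1
t4.Δ1 f=1 clk=1 c=1 b=1 a=1 e=1 d=1
t4.Δ2 f=1 clk=1 c=1 b=1 a=1 e=0 d=1
t5.Δ0 f=1 clk=1 c=1 b=1 a=1 e=0 d=1
t5.Δ1 f=1 clk=0 c=1 b=1 a=1 e=0 d=1
t6.Δ0 f=1 clk=0 c=1 b=1 a=1 e=0 d=1
t6.Δ1 f=1 clk=1 c=1 b=1 a=1 e=0 d=1
t6.Δ2 f=1 clk=1 c=1 b=1 a=1 e=1 d=1
t7.Δ0 f=1 clk=1 c=1 b=1 a=1 e=1 d=1
t7.Δ1 f=1 clk=0 c=1 b=1 a=1 e=1 d=1
t8.Δ0 f=1 clk=0 c=1 b=1 a=1 e=1 d=1
t8.Δ1 f=1 clk=1 c=1 b=1 a=1 e=1 d=1
t8.Δ2 f=1 clk=1 c=1 b=1 a=1 e=0 d=1
t9.Δ0 f=1 clk=1 c=1 b=1 a=1 e=0 d=1
t9.Δ1 f=1 clk=0 c=1 b=1 a=1 e=0 d=1
t10.Δ0 f=1 clk=0 c=1 b=1 a=1 e=0 d=1
t10.Δ1 f=1 clk=1 c=1 b=1 a=1 e=0 d=1
t10.Δ2 f=1 clk=1 c=1 b=1 a=1 e=1 d=1
t11.Δ0 f=1 clk=1 c=1 b=1 a=1 e=1 d=1
t11.Δ1 f=1 clk=0 c=1 b=1 a=1 e=1 d=1
t12.Δ0 f=1 clk=0 c=1 b=1 a=1 e=1 d=1
t12.Δ1 f=1 clk=1 c=1 b=1 a=1 e=1 d=1
t12.Δ2 f=1 clk=1 c=1 b=1 a=1 e=0 d=1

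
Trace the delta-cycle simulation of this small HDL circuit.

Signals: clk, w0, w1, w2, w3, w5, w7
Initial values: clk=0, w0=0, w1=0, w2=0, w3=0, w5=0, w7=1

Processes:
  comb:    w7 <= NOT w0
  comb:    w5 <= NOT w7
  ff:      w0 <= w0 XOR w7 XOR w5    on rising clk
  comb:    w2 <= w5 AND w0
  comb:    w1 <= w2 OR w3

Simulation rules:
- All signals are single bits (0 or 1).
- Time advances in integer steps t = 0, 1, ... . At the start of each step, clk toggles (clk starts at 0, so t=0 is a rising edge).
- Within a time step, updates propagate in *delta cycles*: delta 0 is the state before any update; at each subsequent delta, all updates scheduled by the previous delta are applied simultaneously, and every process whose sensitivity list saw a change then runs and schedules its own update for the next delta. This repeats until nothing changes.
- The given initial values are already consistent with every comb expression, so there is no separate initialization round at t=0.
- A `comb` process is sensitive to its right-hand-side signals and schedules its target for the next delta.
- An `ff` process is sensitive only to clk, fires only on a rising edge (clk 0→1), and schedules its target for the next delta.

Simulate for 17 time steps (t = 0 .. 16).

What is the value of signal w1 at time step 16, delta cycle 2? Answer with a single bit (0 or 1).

[bits: w5,w0,w2,clk,w7,w3,w1]
t=0: Δ0=0000100 Δ1=0001100 Δ2=0101100 Δ3=0101000 Δ4=1101000 Δ5=1111000 Δ6=1111001 | 6Δ
t=1: Δ0=1111001 Δ1=1110001 | 1Δ
t=2: Δ0=1110001 Δ1=1111001 Δ2=1011001 Δ3=1001101 Δ4=0001100 | 4Δ
t=3: Δ0=0001100 Δ1=0000100 | 1Δ
t=4: Δ0=0000100 Δ1=0001100 Δ2=0101100 Δ3=0101000 Δ4=1101000 Δ5=1111000 Δ6=1111001 | 6Δ
t=5: Δ0=1111001 Δ1=1110001 | 1Δ
t=6: Δ0=1110001 Δ1=1111001 Δ2=1011001 Δ3=1001101 Δ4=0001100 | 4Δ
t=7: Δ0=0001100 Δ1=0000100 | 1Δ
t=8: Δ0=0000100 Δ1=0001100 Δ2=0101100 Δ3=0101000 Δ4=1101000 Δ5=1111000 Δ6=1111001 | 6Δ
t=9: Δ0=1111001 Δ1=1110001 | 1Δ
t=10: Δ0=1110001 Δ1=1111001 Δ2=1011001 Δ3=1001101 Δ4=0001100 | 4Δ
t=11: Δ0=0001100 Δ1=0000100 | 1Δ
t=12: Δ0=0000100 Δ1=0001100 Δ2=0101100 Δ3=0101000 Δ4=1101000 Δ5=1111000 Δ6=1111001 | 6Δ
t=13: Δ0=1111001 Δ1=1110001 | 1Δ
t=14: Δ0=1110001 Δ1=1111001 Δ2=1011001 Δ3=1001101 Δ4=0001100 | 4Δ
t=15: Δ0=0001100 Δ1=0000100 | 1Δ
t=16: Δ0=0000100 Δ1=0001100 Δ2=0101100 Δ3=0101000 Δ4=1101000 Δ5=1111000 Δ6=1111001 | 6Δ

0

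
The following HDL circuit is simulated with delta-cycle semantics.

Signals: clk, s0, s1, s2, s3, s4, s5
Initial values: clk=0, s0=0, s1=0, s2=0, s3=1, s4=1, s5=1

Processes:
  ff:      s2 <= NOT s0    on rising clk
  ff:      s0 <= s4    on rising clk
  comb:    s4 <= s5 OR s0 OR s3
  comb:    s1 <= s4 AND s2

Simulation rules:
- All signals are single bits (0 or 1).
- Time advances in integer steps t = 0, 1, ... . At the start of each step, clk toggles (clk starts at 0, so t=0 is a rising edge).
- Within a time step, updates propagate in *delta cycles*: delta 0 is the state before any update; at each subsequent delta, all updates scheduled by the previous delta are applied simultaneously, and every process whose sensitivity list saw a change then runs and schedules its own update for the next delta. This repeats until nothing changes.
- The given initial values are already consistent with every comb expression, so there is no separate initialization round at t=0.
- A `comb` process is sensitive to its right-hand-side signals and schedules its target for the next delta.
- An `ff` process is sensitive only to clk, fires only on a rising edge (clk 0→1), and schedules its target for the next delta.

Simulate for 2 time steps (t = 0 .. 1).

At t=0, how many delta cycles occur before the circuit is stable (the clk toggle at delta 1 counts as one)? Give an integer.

3

t0.Δ0 s4=1 s2=0 clk=0 s5=1 s3=1 s1=0 s0=0
t0.Δ1 s4=1 s2=0 clk=1 s5=1 s3=1 s1=0 s0=0
t0.Δ2 s4=1 s2=1 clk=1 s5=1 s3=1 s1=0 s0=1
t0.Δ3 s4=1 s2=1 clk=1 s5=1 s3=1 s1=1 s0=1
t1.Δ0 s4=1 s2=1 clk=1 s5=1 s3=1 s1=1 s0=1
t1.Δ1 s4=1 s2=1 clk=0 s5=1 s3=1 s1=1 s0=1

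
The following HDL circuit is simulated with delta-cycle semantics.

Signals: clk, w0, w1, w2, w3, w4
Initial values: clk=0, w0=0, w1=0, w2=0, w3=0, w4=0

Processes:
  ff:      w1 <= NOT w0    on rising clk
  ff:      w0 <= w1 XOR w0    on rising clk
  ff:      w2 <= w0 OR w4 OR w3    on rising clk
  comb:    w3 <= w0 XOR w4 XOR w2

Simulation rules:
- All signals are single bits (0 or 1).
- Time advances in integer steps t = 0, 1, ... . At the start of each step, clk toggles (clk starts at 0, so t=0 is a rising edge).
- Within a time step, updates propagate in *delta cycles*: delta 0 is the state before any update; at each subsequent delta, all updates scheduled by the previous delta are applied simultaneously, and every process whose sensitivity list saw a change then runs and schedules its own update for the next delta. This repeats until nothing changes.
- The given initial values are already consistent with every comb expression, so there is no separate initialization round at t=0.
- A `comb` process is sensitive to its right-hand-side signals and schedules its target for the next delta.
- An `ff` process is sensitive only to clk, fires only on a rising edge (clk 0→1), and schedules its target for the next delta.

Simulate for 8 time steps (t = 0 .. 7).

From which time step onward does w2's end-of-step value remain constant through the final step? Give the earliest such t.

t0.Δ0 w2=0 w4=0 clk=0 w0=0 w1=0 w3=0
t0.Δ1 w2=0 w4=0 clk=1 w0=0 w1=0 w3=0
t0.Δ2 w2=0 w4=0 clk=1 w0=0 w1=1 w3=0
t1.Δ0 w2=0 w4=0 clk=1 w0=0 w1=1 w3=0
t1.Δ1 w2=0 w4=0 clk=0 w0=0 w1=1 w3=0
t2.Δ0 w2=0 w4=0 clk=0 w0=0 w1=1 w3=0
t2.Δ1 w2=0 w4=0 clk=1 w0=0 w1=1 w3=0
t2.Δ2 w2=0 w4=0 clk=1 w0=1 w1=1 w3=0
t2.Δ3 w2=0 w4=0 clk=1 w0=1 w1=1 w3=1
t3.Δ0 w2=0 w4=0 clk=1 w0=1 w1=1 w3=1
t3.Δ1 w2=0 w4=0 clk=0 w0=1 w1=1 w3=1
t4.Δ0 w2=0 w4=0 clk=0 w0=1 w1=1 w3=1
t4.Δ1 w2=0 w4=0 clk=1 w0=1 w1=1 w3=1
t4.Δ2 w2=1 w4=0 clk=1 w0=0 w1=0 w3=1
t5.Δ0 w2=1 w4=0 clk=1 w0=0 w1=0 w3=1
t5.Δ1 w2=1 w4=0 clk=0 w0=0 w1=0 w3=1
t6.Δ0 w2=1 w4=0 clk=0 w0=0 w1=0 w3=1
t6.Δ1 w2=1 w4=0 clk=1 w0=0 w1=0 w3=1
t6.Δ2 w2=1 w4=0 clk=1 w0=0 w1=1 w3=1
t7.Δ0 w2=1 w4=0 clk=1 w0=0 w1=1 w3=1
t7.Δ1 w2=1 w4=0 clk=0 w0=0 w1=1 w3=1

4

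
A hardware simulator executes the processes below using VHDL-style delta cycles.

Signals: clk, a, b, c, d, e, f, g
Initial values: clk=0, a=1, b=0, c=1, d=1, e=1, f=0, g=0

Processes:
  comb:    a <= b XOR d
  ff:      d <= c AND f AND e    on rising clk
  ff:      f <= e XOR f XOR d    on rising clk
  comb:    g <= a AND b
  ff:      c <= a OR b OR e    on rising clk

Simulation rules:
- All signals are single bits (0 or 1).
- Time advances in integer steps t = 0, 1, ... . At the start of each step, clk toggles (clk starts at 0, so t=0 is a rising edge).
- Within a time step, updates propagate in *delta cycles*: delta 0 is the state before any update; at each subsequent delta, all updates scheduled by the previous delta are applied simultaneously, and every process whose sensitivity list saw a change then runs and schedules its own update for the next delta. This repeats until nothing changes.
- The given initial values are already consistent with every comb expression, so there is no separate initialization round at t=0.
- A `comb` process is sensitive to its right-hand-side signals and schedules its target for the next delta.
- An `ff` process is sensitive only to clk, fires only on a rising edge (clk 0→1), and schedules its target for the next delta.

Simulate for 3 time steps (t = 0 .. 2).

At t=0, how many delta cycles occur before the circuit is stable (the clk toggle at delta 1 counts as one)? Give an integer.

t0.Δ0 f=0 a=1 b=0 g=0 d=1 e=1 c=1 clk=0
t0.Δ1 f=0 a=1 b=0 g=0 d=1 e=1 c=1 clk=1
t0.Δ2 f=0 a=1 b=0 g=0 d=0 e=1 c=1 clk=1
t0.Δ3 f=0 a=0 b=0 g=0 d=0 e=1 c=1 clk=1
t1.Δ0 f=0 a=0 b=0 g=0 d=0 e=1 c=1 clk=1
t1.Δ1 f=0 a=0 b=0 g=0 d=0 e=1 c=1 clk=0
t2.Δ0 f=0 a=0 b=0 g=0 d=0 e=1 c=1 clk=0
t2.Δ1 f=0 a=0 b=0 g=0 d=0 e=1 c=1 clk=1
t2.Δ2 f=1 a=0 b=0 g=0 d=0 e=1 c=1 clk=1

3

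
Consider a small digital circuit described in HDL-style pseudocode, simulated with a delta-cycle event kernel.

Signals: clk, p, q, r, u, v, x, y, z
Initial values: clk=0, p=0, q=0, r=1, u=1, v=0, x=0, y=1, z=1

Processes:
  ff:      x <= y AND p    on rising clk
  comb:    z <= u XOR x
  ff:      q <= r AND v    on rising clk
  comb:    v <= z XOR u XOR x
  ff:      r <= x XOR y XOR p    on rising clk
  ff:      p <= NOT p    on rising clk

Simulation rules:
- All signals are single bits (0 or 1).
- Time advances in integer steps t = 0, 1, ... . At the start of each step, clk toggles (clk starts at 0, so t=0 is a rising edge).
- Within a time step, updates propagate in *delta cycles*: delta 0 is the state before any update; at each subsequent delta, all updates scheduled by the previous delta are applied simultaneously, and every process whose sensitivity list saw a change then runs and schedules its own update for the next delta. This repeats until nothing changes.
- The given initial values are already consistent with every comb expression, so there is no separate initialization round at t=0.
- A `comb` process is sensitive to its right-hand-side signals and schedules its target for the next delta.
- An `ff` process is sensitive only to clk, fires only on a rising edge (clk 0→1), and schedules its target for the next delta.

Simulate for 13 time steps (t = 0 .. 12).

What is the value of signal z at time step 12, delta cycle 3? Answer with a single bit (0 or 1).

1

[bits: v,p,y,r,x,z,clk,u,q]
t=0: Δ0=001101010 Δ1=001101110 Δ2=011101110 | 2Δ
t=1: Δ0=011101110 Δ1=011101010 | 1Δ
t=2: Δ0=011101010 Δ1=011101110 Δ2=001011110 Δ3=101010110 Δ4=001010110 | 4Δ
t=3: Δ0=001010110 Δ1=001010010 | 1Δ
t=4: Δ0=001010010 Δ1=001010110 Δ2=011000110 Δ3=111001110 Δ4=011001110 | 4Δ
t=5: Δ0=011001110 Δ1=011001010 | 1Δ
t=6: Δ0=011001010 Δ1=011001110 Δ2=001011110 Δ3=101010110 Δ4=001010110 | 4Δ
t=7: Δ0=001010110 Δ1=001010010 | 1Δ
t=8: Δ0=001010010 Δ1=001010110 Δ2=011000110 Δ3=111001110 Δ4=011001110 | 4Δ
t=9: Δ0=011001110 Δ1=011001010 | 1Δ
t=10: Δ0=011001010 Δ1=011001110 Δ2=001011110 Δ3=101010110 Δ4=001010110 | 4Δ
t=11: Δ0=001010110 Δ1=001010010 | 1Δ
t=12: Δ0=001010010 Δ1=001010110 Δ2=011000110 Δ3=111001110 Δ4=011001110 | 4Δ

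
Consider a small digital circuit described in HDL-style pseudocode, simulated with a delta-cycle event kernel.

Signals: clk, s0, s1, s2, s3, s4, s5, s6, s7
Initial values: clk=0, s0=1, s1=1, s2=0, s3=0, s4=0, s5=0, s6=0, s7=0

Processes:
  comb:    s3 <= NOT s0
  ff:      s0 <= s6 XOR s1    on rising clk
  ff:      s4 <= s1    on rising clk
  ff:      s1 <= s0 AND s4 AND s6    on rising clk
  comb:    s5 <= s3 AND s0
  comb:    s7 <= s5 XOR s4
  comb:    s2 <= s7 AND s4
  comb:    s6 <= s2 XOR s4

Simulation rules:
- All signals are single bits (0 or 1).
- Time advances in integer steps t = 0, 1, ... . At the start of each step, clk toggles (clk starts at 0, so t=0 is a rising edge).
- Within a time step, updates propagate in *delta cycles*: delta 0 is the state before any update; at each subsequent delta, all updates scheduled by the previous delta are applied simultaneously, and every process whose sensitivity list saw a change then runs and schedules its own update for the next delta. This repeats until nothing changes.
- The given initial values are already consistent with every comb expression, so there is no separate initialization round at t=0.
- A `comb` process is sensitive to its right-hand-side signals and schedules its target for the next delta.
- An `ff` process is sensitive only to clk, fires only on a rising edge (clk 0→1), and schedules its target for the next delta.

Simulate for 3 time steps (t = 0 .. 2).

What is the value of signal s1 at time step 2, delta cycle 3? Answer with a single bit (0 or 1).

t0.Δ0 s2=0 s5=0 clk=0 s6=0 s3=0 s1=1 s0=1 s4=0 s7=0
t0.Δ1 s2=0 s5=0 clk=1 s6=0 s3=0 s1=1 s0=1 s4=0 s7=0
t0.Δ2 s2=0 s5=0 clk=1 s6=0 s3=0 s1=0 s0=1 s4=1 s7=0
t0.Δ3 s2=0 s5=0 clk=1 s6=1 s3=0 s1=0 s0=1 s4=1 s7=1
t0.Δ4 s2=1 s5=0 clk=1 s6=1 s3=0 s1=0 s0=1 s4=1 s7=1
t0.Δ5 s2=1 s5=0 clk=1 s6=0 s3=0 s1=0 s0=1 s4=1 s7=1
t1.Δ0 s2=1 s5=0 clk=1 s6=0 s3=0 s1=0 s0=1 s4=1 s7=1
t1.Δ1 s2=1 s5=0 clk=0 s6=0 s3=0 s1=0 s0=1 s4=1 s7=1
t2.Δ0 s2=1 s5=0 clk=0 s6=0 s3=0 s1=0 s0=1 s4=1 s7=1
t2.Δ1 s2=1 s5=0 clk=1 s6=0 s3=0 s1=0 s0=1 s4=1 s7=1
t2.Δ2 s2=1 s5=0 clk=1 s6=0 s3=0 s1=0 s0=0 s4=0 s7=1
t2.Δ3 s2=0 s5=0 clk=1 s6=1 s3=1 s1=0 s0=0 s4=0 s7=0
t2.Δ4 s2=0 s5=0 clk=1 s6=0 s3=1 s1=0 s0=0 s4=0 s7=0

0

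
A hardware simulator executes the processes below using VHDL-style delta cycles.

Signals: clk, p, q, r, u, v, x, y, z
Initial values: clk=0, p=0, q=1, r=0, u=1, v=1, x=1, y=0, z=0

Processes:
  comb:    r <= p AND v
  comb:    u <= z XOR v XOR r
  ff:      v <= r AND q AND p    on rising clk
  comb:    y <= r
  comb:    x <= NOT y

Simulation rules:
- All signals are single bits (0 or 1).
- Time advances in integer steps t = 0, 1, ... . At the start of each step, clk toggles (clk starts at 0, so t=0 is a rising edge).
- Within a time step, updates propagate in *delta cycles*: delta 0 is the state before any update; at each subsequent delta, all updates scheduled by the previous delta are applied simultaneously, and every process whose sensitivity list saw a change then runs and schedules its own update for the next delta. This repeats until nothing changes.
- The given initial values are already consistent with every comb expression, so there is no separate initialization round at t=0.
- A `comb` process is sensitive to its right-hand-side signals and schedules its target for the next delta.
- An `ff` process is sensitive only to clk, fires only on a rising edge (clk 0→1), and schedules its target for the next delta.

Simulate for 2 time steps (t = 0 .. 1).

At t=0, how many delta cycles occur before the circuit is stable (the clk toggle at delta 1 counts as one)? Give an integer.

3

[bits: v,y,clk,x,q,p,r,z,u]
t=0: Δ0=100110001 Δ1=101110001 Δ2=001110001 Δ3=001110000 | 3Δ
t=1: Δ0=001110000 Δ1=000110000 | 1Δ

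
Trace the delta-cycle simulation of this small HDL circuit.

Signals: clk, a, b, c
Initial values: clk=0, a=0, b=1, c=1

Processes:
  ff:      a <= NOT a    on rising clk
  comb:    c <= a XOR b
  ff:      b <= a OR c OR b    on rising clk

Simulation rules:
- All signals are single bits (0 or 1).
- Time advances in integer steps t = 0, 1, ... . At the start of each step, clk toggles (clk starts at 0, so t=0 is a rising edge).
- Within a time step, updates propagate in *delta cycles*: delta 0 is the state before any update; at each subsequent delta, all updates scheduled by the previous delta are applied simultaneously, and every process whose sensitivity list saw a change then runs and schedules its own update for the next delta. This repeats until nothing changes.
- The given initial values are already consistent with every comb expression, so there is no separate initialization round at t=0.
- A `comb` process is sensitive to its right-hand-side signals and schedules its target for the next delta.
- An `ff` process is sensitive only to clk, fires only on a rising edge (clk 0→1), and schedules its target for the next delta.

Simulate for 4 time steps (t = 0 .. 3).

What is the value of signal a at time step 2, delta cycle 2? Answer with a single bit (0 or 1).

0

[bits: b,c,a,clk]
t=0: Δ0=1100 Δ1=1101 Δ2=1111 Δ3=1011 | 3Δ
t=1: Δ0=1011 Δ1=1010 | 1Δ
t=2: Δ0=1010 Δ1=1011 Δ2=1001 Δ3=1101 | 3Δ
t=3: Δ0=1101 Δ1=1100 | 1Δ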